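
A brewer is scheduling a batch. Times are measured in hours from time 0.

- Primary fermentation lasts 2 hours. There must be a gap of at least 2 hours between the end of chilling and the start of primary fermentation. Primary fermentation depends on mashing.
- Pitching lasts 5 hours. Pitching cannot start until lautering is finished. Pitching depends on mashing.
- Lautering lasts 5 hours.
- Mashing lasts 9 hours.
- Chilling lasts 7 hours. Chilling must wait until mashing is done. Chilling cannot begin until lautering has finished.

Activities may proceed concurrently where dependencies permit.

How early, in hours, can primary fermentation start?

Lautering has no prerequisites, so it starts at hour 0 and finishes at hour 5.
Mashing has no prerequisites, so it starts at hour 0 and finishes at hour 9.
Chilling has to wait for mashing (finishes hour 9); lautering (finishes hour 5). The latest of these is hour 9, so chilling runs hour 9 to 9 + 7 = hour 16.
Primary fermentation waits on chilling (finishes hour 16, plus 2-hour gap → hour 18); mashing (finishes hour 9). The latest of these is hour 18, which is the earliest primary fermentation can start.

18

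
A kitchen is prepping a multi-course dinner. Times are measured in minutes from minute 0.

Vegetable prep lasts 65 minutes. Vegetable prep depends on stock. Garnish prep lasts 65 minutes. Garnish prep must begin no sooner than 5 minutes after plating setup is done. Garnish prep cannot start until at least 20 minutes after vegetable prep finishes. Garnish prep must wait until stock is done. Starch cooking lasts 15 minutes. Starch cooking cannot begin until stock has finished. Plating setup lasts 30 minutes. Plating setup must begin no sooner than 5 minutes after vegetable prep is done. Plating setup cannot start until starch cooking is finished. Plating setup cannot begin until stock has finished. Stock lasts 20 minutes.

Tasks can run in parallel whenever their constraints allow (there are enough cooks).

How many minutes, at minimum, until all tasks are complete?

190

Nothing blocks stock, so it runs from minute 0 to minute 20.
Starch cooking waits on stock (finishes minute 20), so it starts at minute 20 and finishes at 20 + 15 = minute 35.
After stock (finishes minute 20), vegetable prep can start at minute 20 and finishes at minute 85.
For plating setup: vegetable prep (finishes minute 85, plus 5-minute gap → minute 90); starch cooking (finishes minute 35); stock (finishes minute 20). Taking the maximum gives a start of minute 90, and it finishes at 90 + 30 = minute 120.
Garnish prep cannot start until plating setup (finishes minute 120, plus 5-minute gap → minute 125); vegetable prep (finishes minute 85, plus 20-minute gap → minute 105); stock (finishes minute 20). The controlling bound is minute 125, so garnish prep finishes at 125 + 65 = minute 190.
All tasks are finished once the last one completes. Finish times: Stock at 20, Vegetable prep at 85, Starch cooking at 35, Plating setup at 120, Garnish prep at 190. The latest is minute 190.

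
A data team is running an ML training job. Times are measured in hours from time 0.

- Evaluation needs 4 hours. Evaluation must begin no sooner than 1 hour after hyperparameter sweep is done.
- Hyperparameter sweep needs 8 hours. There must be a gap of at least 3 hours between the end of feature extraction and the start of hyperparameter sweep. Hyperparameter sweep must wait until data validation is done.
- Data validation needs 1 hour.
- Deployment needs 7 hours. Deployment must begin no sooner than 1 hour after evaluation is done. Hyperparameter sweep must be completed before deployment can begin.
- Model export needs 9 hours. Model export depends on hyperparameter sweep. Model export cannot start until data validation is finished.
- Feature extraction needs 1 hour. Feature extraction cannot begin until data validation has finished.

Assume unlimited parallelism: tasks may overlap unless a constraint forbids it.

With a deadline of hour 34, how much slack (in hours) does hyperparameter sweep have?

Nothing blocks data validation, so it runs from hour 0 to hour 1.
Feature extraction cannot begin until data validation (finishes hour 1). It runs from hour 1 to 1 + 1 = hour 2.
Hyperparameter sweep has to wait for feature extraction (finishes hour 2, plus 3-hour gap → hour 5); data validation (finishes hour 1). The latest of these is hour 5, so hyperparameter sweep runs hour 5 to 5 + 8 = hour 13.

Working backward from the deadline:
Deployment must finish by hour 34; it takes 7 hours, so it must start by 34 − 7 = hour 27.
Evaluation has to be done before deployment (must start by hour 27, minus 1-hour gap → hour 26). That means finishing by hour 26, i.e. starting by 26 − 4 = hour 22.
Model export must finish by hour 34; it takes 9 hours, so it must start by 34 − 9 = hour 25.
Hyperparameter sweep has several dependents: evaluation (must start by hour 22, minus 1-hour gap → hour 21); model export (must start by hour 25); deployment (must start by hour 27). The earliest of those limits is hour 21, so hyperparameter sweep must start by 21 − 8 = hour 13.
So hyperparameter sweep can start as early as hour 5 and as late as hour 13, giving 13 − 5 = 8 hours of slack.

8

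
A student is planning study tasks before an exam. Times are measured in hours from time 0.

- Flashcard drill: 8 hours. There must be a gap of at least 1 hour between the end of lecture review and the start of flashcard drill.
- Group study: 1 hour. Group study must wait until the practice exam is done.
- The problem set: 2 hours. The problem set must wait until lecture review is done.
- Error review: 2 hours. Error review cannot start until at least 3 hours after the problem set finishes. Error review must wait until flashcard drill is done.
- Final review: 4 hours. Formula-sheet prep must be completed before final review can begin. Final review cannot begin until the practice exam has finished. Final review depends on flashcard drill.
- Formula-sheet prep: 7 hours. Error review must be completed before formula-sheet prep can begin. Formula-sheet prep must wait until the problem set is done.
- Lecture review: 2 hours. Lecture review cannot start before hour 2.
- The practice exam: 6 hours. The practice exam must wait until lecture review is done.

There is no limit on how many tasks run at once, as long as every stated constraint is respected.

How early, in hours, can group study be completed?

Lecture review waits on its own release at hour 2, so it starts at hour 2 and finishes at 2 + 2 = hour 4.
After lecture review (finishes hour 4), the practice exam can start at hour 4 and finishes at hour 10.
After the practice exam (finishes hour 10), group study can start at hour 10 and finishes at hour 11.

11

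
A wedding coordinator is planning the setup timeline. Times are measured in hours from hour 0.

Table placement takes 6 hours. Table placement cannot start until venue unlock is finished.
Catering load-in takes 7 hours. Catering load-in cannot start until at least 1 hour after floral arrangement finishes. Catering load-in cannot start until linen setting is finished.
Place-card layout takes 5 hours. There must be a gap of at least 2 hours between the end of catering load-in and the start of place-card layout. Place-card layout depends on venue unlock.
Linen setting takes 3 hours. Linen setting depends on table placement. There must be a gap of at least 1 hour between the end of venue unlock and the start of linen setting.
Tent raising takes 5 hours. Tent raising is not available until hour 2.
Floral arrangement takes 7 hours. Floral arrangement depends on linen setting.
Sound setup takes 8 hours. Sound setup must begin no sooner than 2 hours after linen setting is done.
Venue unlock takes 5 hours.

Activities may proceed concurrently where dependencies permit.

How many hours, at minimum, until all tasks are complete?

36

After its own release at hour 2, tent raising can start at hour 2 and finishes at hour 7.
Venue unlock can start immediately at hour 0; it finishes at hour 5.
After venue unlock (finishes hour 5), table placement can start at hour 5 and finishes at hour 11.
Linen setting cannot start until table placement (finishes hour 11); venue unlock (finishes hour 5, plus 1-hour gap → hour 6). The controlling bound is hour 11, so linen setting finishes at 11 + 3 = hour 14.
Sound setup waits on linen setting (finishes hour 14, plus 2-hour gap → hour 16), so it starts at hour 16 and finishes at 16 + 8 = hour 24.
Floral arrangement cannot begin until linen setting (finishes hour 14). It runs from hour 14 to 14 + 7 = hour 21.
For catering load-in: floral arrangement (finishes hour 21, plus 1-hour gap → hour 22); linen setting (finishes hour 14). Taking the maximum gives a start of hour 22, and it finishes at 22 + 7 = hour 29.
For place-card layout: catering load-in (finishes hour 29, plus 2-hour gap → hour 31); venue unlock (finishes hour 5). Taking the maximum gives a start of hour 31, and it finishes at 31 + 5 = hour 36.
All tasks are finished once the last one completes. Finish times: Venue unlock at 5, Tent raising at 7, Table placement at 11, Linen setting at 14, Floral arrangement at 21, Sound setup at 24, Catering load-in at 29, Place-card layout at 36. The latest is hour 36.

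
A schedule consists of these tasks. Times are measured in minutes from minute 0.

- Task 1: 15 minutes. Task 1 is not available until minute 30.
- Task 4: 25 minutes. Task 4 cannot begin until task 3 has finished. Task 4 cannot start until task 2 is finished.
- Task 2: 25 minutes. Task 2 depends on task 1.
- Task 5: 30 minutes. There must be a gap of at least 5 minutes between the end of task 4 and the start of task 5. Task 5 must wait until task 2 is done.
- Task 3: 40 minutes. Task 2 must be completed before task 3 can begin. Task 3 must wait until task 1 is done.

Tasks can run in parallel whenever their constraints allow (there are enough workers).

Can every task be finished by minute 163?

No

After its own release at minute 30, task 1 can start at minute 30 and finishes at minute 45.
Task 2 cannot begin until task 1 (finishes minute 45). It runs from minute 45 to 45 + 25 = minute 70.
Task 3 has to wait for task 2 (finishes minute 70); task 1 (finishes minute 45). The latest of these is minute 70, so task 3 runs minute 70 to 70 + 40 = minute 110.
Task 4 cannot start until task 3 (finishes minute 110); task 2 (finishes minute 70). The controlling bound is minute 110, so task 4 finishes at 110 + 25 = minute 135.
Task 5 needs all of task 4 (finishes minute 135, plus 5-minute gap → minute 140); task 2 (finishes minute 70). That puts its earliest start at minute 140; it finishes at 140 + 30 = minute 170.
The earliest everything can be done is minute 170, which is after the deadline of 163, so it is not possible.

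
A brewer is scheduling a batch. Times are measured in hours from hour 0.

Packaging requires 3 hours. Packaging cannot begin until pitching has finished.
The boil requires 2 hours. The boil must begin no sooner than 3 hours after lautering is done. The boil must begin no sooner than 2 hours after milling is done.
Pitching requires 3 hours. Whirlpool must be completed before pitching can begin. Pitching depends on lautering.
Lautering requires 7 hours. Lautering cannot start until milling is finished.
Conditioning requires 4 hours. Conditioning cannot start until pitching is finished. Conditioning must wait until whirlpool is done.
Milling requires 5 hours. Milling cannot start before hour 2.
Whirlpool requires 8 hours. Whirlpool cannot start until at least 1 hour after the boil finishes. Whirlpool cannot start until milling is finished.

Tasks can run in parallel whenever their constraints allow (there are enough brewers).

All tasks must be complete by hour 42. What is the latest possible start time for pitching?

Nothing follows conditioning; the deadline of hour 42 is its only limit. It must start by 42 − 4 = hour 38.
Packaging must finish by hour 42; it takes 3 hours, so it must start by 42 − 3 = hour 39.
Pitching feeds conditioning (must start by hour 38); packaging (must start by hour 39). Taking the minimum, pitching must finish by hour 38 and start by 38 − 3 = hour 35.

35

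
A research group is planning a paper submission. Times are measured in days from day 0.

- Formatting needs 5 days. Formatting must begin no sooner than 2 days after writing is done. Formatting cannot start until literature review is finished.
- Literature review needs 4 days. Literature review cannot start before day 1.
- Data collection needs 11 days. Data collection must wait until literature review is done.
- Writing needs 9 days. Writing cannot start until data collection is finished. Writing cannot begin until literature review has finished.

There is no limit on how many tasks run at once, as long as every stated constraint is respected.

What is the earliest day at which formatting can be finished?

Literature review cannot begin until its own release at day 1. It runs from day 1 to 1 + 4 = day 5.
Data collection cannot begin until literature review (finishes day 5). It runs from day 5 to 5 + 11 = day 16.
Writing has to wait for data collection (finishes day 16); literature review (finishes day 5). The latest of these is day 16, so writing runs day 16 to 16 + 9 = day 25.
Formatting has to wait for writing (finishes day 25, plus 2-day gap → day 27); literature review (finishes day 5). The latest of these is day 27, so formatting runs day 27 to 27 + 5 = day 32.

32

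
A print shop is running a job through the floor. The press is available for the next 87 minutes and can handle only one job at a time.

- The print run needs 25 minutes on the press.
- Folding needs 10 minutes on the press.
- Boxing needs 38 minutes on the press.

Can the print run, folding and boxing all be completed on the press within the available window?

Running back to back, the jobs need 25 + 10 + 38 = 73 minutes on the press.
Since 73 ≤ 87, they fit within the window.

Yes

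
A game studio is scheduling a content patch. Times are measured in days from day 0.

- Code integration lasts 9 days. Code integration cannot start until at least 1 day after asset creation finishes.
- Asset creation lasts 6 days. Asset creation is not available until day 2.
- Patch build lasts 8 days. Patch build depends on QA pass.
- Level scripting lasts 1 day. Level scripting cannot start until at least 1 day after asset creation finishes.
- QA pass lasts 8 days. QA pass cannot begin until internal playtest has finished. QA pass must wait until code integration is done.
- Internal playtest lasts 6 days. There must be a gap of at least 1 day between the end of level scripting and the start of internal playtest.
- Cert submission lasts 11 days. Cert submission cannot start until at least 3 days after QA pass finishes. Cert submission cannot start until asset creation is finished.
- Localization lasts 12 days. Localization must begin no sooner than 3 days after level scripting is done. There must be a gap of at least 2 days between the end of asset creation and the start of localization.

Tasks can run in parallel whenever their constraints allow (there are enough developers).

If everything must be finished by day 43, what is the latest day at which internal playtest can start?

15

Cert submission has no dependents, so it just needs to finish by day 43. Starting by 43 − 11 = day 32 achieves that.
Patch build must finish by day 43; it takes 8 days, so it must start by 43 − 8 = day 35.
QA pass has several dependents: cert submission (must start by day 32, minus 3-day gap → day 29); patch build (must start by day 35). The earliest of those limits is day 29, so QA pass must start by 29 − 8 = day 21.
Internal playtest has to be done before QA pass (must start by day 21). That means finishing by day 21, i.e. starting by 21 − 6 = day 15.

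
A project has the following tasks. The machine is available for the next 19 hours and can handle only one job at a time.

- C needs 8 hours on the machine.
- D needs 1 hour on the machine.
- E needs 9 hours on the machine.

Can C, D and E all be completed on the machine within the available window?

Running back to back, the jobs need 8 + 1 + 9 = 18 hours on the machine.
Since 18 ≤ 19, they fit within the window.

Yes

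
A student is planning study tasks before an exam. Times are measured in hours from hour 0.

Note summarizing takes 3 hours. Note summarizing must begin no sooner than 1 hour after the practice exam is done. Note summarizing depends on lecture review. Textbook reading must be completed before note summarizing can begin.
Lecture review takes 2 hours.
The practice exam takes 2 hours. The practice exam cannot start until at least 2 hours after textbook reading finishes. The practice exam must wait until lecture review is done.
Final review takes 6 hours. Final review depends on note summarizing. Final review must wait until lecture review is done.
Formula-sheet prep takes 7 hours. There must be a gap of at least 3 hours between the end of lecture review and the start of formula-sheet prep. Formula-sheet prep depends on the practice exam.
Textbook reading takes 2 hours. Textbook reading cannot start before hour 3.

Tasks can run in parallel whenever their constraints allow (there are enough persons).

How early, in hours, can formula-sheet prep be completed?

16

Lecture review can start immediately at hour 0; it finishes at hour 2.
After its own release at hour 3, textbook reading can start at hour 3 and finishes at hour 5.
The practice exam has to wait for textbook reading (finishes hour 5, plus 2-hour gap → hour 7); lecture review (finishes hour 2). The latest of these is hour 7, so the practice exam runs hour 7 to 7 + 2 = hour 9.
For formula-sheet prep: lecture review (finishes hour 2, plus 3-hour gap → hour 5); the practice exam (finishes hour 9). Taking the maximum gives a start of hour 9, and it finishes at 9 + 7 = hour 16.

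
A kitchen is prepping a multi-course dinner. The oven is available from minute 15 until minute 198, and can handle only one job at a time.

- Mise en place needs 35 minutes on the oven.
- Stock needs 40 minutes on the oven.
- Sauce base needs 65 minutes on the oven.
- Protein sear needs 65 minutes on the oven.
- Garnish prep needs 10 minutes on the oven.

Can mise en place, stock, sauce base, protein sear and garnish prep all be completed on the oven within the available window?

The oven window is 198 − 15 = 183 minutes.
Running back to back, the jobs need 35 + 40 + 65 + 65 + 10 = 215 minutes on the oven.
Since 215 > 183, they cannot all fit.

No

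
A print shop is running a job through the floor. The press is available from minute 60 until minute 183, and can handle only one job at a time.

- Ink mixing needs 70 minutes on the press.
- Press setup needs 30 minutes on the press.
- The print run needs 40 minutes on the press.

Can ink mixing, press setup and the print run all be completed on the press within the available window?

The press window is 183 − 60 = 123 minutes.
Running back to back, the jobs need 70 + 30 + 40 = 140 minutes on the press.
Since 140 > 123, they cannot all fit.

No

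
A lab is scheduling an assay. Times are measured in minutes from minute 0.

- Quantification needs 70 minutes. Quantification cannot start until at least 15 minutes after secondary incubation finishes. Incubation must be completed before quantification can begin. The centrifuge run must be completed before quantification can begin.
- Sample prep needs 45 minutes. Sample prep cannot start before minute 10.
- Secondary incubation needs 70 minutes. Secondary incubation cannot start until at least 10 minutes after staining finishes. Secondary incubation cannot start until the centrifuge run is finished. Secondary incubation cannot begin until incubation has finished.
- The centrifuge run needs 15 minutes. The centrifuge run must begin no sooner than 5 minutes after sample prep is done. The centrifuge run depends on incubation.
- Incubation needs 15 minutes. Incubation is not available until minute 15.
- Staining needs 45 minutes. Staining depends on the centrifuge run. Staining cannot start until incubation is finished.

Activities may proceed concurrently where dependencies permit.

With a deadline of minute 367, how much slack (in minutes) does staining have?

After its own release at minute 15, incubation can start at minute 15 and finishes at minute 30.
After its own release at minute 10, sample prep can start at minute 10 and finishes at minute 55.
The centrifuge run cannot start until sample prep (finishes minute 55, plus 5-minute gap → minute 60); incubation (finishes minute 30). The controlling bound is minute 60, so the centrifuge run finishes at 60 + 15 = minute 75.
Staining has to wait for the centrifuge run (finishes minute 75); incubation (finishes minute 30). The latest of these is minute 75, so staining runs minute 75 to 75 + 45 = minute 120.

Working backward from the deadline:
Quantification must finish by minute 367; it takes 70 minutes, so it must start by 367 − 70 = minute 297.
Secondary incubation must finish before quantification (must start by minute 297, minus 15-minute gap → minute 282). With a 70-minute duration, secondary incubation must start by 282 − 70 = minute 212.
Since secondary incubation (must start by minute 212, minus 10-minute gap → minute 202) depends on it, staining must finish by minute 202. Backing off its 45-minute duration gives a latest start of minute 157.
So staining can start as early as minute 75 and as late as minute 157, giving 157 − 75 = 82 minutes of slack.

82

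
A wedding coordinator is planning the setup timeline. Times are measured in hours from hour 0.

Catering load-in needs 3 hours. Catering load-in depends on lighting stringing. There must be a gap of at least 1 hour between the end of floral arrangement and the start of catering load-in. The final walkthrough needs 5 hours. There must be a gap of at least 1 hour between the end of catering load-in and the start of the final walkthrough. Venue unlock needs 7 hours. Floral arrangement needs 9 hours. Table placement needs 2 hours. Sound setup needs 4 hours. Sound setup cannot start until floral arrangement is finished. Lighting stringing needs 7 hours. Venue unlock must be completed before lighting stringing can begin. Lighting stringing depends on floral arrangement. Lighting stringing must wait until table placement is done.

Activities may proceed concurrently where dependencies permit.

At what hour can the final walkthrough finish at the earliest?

Floral arrangement can start immediately at hour 0; it finishes at hour 9.
Table placement has no prerequisites, so it starts at hour 0 and finishes at hour 2.
Nothing blocks venue unlock, so it runs from hour 0 to hour 7.
Lighting stringing cannot start until venue unlock (finishes hour 7); floral arrangement (finishes hour 9); table placement (finishes hour 2). The controlling bound is hour 9, so lighting stringing finishes at 9 + 7 = hour 16.
Catering load-in needs all of lighting stringing (finishes hour 16); floral arrangement (finishes hour 9, plus 1-hour gap → hour 10). That puts its earliest start at hour 16; it finishes at 16 + 3 = hour 19.
The final walkthrough cannot begin until catering load-in (finishes hour 19, plus 1-hour gap → hour 20). It runs from hour 20 to 20 + 5 = hour 25.

25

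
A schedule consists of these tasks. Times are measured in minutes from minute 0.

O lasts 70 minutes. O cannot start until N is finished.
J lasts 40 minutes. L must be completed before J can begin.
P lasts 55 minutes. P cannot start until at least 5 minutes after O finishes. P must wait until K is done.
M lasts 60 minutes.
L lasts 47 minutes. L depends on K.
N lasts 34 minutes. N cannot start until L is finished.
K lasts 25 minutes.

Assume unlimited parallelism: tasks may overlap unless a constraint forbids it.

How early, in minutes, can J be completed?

K has no prerequisites, so it starts at minute 0 and finishes at minute 25.
After K (finishes minute 25), L can start at minute 25 and finishes at minute 72.
J waits on L (finishes minute 72), so it starts at minute 72 and finishes at 72 + 40 = minute 112.

112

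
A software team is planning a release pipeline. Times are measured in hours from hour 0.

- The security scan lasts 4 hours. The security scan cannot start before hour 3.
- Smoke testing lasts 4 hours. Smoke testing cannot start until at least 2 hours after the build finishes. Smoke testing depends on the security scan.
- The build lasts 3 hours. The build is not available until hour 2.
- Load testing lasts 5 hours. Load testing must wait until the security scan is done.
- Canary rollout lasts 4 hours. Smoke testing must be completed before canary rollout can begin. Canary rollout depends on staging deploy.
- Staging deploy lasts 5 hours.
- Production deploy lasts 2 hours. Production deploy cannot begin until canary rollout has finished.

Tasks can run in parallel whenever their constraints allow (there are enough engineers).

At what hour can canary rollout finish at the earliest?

Staging deploy can start immediately at hour 0; it finishes at hour 5.
The security scan cannot begin until its own release at hour 3. It runs from hour 3 to 3 + 4 = hour 7.
After its own release at hour 2, the build can start at hour 2 and finishes at hour 5.
Smoke testing needs all of the build (finishes hour 5, plus 2-hour gap → hour 7); the security scan (finishes hour 7). That puts its earliest start at hour 7; it finishes at 7 + 4 = hour 11.
Canary rollout needs all of smoke testing (finishes hour 11); staging deploy (finishes hour 5). That puts its earliest start at hour 11; it finishes at 11 + 4 = hour 15.

15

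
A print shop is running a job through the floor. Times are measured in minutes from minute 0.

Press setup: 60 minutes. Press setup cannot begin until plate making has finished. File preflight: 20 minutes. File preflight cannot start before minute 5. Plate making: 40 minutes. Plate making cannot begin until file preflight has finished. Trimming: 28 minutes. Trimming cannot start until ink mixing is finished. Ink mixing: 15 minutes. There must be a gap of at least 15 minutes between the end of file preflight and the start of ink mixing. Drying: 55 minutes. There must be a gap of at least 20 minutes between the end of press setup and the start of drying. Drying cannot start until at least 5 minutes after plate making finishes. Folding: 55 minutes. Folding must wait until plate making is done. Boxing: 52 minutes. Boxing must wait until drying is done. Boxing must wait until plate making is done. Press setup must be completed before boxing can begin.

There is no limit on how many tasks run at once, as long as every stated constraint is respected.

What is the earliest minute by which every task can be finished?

252

File preflight cannot begin until its own release at minute 5. It runs from minute 5 to 5 + 20 = minute 25.
Ink mixing waits on file preflight (finishes minute 25, plus 15-minute gap → minute 40), so it starts at minute 40 and finishes at 40 + 15 = minute 55.
Trimming waits on ink mixing (finishes minute 55), so it starts at minute 55 and finishes at 55 + 28 = minute 83.
After file preflight (finishes minute 25), plate making can start at minute 25 and finishes at minute 65.
After plate making (finishes minute 65), folding can start at minute 65 and finishes at minute 120.
Press setup waits on plate making (finishes minute 65), so it starts at minute 65 and finishes at 65 + 60 = minute 125.
Drying cannot start until press setup (finishes minute 125, plus 20-minute gap → minute 145); plate making (finishes minute 65, plus 5-minute gap → minute 70). The controlling bound is minute 145, so drying finishes at 145 + 55 = minute 200.
Boxing needs all of drying (finishes minute 200); plate making (finishes minute 65); press setup (finishes minute 125). That puts its earliest start at minute 200; it finishes at 200 + 52 = minute 252.
All tasks are finished once the last one completes. Finish times: File preflight at 25, Plate making at 65, Ink mixing at 55, Press setup at 125, Drying at 200, Trimming at 83, Folding at 120, Boxing at 252. The latest is minute 252.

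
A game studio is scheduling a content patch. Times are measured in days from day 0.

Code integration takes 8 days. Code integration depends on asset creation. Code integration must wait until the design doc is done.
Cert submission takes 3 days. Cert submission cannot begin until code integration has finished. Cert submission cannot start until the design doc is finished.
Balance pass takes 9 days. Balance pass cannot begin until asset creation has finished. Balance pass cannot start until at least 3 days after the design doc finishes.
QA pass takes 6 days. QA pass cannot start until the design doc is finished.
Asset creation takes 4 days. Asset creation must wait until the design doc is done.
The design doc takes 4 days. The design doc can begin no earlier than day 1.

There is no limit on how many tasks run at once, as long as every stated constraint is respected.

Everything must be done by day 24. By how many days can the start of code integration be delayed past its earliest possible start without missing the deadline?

After its own release at day 1, the design doc can start at day 1 and finishes at day 5.
Asset creation waits on the design doc (finishes day 5), so it starts at day 5 and finishes at 5 + 4 = day 9.
Code integration needs all of asset creation (finishes day 9); the design doc (finishes day 5). That puts its earliest start at day 9; it finishes at 9 + 8 = day 17.

Working backward from the deadline:
To finish by day 24, cert submission (duration 3) must start no later than day 21.
Since cert submission (must start by day 21) depends on it, code integration must finish by day 21. Backing off its 8-day duration gives a latest start of day 13.
So code integration can start as early as day 9 and as late as day 13, giving 13 − 9 = 4 days of slack.

4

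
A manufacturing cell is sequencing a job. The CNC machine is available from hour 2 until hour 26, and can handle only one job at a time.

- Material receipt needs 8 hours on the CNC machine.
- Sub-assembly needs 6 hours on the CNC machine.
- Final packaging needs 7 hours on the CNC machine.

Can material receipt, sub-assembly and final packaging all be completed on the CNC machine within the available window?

The CNC machine window is 26 − 2 = 24 hours.
Running back to back, the jobs need 8 + 6 + 7 = 21 hours on the CNC machine.
Since 21 ≤ 24, they fit within the window.

Yes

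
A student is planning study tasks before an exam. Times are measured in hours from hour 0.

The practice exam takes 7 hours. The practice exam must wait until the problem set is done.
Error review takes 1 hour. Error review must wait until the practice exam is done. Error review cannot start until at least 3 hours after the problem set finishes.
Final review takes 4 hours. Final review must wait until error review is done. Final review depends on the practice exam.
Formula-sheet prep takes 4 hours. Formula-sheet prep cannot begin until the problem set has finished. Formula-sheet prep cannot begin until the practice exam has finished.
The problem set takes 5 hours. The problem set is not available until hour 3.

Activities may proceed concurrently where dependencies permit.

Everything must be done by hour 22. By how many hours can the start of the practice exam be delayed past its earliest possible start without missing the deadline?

2

The problem set cannot begin until its own release at hour 3. It runs from hour 3 to 3 + 5 = hour 8.
The practice exam cannot begin until the problem set (finishes hour 8). It runs from hour 8 to 8 + 7 = hour 15.

Working backward from the deadline:
To finish by hour 22, final review (duration 4) must start no later than hour 18.
Since final review (must start by hour 18) depends on it, error review must finish by hour 18. Backing off its 1-hour duration gives a latest start of hour 17.
To finish by hour 22, formula-sheet prep (duration 4) must start no later than hour 18.
The practice exam feeds error review (must start by hour 17); formula-sheet prep (must start by hour 18); final review (must start by hour 18). Taking the minimum, the practice exam must finish by hour 17 and start by 17 − 7 = hour 10.
So the practice exam can start as early as hour 8 and as late as hour 10, giving 10 − 8 = 2 hours of slack.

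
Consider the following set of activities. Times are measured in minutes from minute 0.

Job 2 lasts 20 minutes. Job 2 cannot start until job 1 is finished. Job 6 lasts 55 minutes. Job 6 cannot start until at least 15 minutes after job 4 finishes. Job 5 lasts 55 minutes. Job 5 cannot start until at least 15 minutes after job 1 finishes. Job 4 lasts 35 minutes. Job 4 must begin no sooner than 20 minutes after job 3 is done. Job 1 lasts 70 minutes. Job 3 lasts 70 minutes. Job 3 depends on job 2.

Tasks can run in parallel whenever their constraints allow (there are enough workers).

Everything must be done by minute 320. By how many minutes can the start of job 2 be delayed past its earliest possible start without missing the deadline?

35

Job 1 has no prerequisites, so it starts at minute 0 and finishes at minute 70.
After job 1 (finishes minute 70), job 2 can start at minute 70 and finishes at minute 90.

Working backward from the deadline:
Job 6 must finish by minute 320; it takes 55 minutes, so it must start by 320 − 55 = minute 265.
Job 4 must finish before job 6 (must start by minute 265, minus 15-minute gap → minute 250). With a 35-minute duration, job 4 must start by 250 − 35 = minute 215.
Job 3 feeds into job 4 (must start by minute 215, minus 20-minute gap → minute 195); so job 3 must finish by minute 195 and therefore start by minute 125.
Job 2 has to be done before job 3 (must start by minute 125). That means finishing by minute 125, i.e. starting by 125 − 20 = minute 105.
So job 2 can start as early as minute 70 and as late as minute 105, giving 105 − 70 = 35 minutes of slack.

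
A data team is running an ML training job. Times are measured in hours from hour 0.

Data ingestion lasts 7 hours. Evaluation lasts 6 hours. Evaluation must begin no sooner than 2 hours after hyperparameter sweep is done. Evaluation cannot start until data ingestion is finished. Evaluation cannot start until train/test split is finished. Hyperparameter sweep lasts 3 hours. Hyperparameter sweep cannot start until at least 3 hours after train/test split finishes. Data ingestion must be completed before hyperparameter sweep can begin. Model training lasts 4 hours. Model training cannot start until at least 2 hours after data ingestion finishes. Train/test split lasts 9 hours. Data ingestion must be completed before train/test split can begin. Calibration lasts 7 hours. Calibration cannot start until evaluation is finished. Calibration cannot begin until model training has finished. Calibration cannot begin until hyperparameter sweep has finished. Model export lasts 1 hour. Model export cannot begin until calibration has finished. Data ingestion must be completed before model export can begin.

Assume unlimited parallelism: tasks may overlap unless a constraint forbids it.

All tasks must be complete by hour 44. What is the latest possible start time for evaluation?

30

To finish by hour 44, model export (duration 1) must start no later than hour 43.
Calibration has to be done before model export (must start by hour 43). That means finishing by hour 43, i.e. starting by 43 − 7 = hour 36.
Since calibration (must start by hour 36) depends on it, evaluation must finish by hour 36. Backing off its 6-hour duration gives a latest start of hour 30.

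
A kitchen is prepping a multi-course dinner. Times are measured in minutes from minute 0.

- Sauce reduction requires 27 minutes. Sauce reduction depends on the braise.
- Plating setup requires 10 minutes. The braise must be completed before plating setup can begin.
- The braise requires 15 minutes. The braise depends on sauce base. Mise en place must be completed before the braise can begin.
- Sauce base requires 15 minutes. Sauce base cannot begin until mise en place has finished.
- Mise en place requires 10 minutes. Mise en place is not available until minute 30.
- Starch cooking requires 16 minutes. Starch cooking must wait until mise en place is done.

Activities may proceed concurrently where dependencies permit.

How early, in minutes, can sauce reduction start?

After its own release at minute 30, mise en place can start at minute 30 and finishes at minute 40.
Sauce base waits on mise en place (finishes minute 40), so it starts at minute 40 and finishes at 40 + 15 = minute 55.
The braise has to wait for sauce base (finishes minute 55); mise en place (finishes minute 40). The latest of these is minute 55, so the braise runs minute 55 to 55 + 15 = minute 70.
Sauce reduction waits on the braise (finishes minute 70), so the earliest it can start is minute 70.

70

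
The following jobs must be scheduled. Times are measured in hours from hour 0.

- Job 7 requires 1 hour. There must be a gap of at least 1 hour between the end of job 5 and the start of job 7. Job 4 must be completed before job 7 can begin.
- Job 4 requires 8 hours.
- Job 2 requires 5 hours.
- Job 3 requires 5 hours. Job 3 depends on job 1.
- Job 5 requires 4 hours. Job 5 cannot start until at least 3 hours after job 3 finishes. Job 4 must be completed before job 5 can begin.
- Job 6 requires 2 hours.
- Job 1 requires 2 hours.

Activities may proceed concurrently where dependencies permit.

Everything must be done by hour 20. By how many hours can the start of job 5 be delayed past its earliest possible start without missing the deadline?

4

Job 4 has no prerequisites, so it starts at hour 0 and finishes at hour 8.
Job 1 has no prerequisites, so it starts at hour 0 and finishes at hour 2.
After job 1 (finishes hour 2), job 3 can start at hour 2 and finishes at hour 7.
Job 5 needs all of job 3 (finishes hour 7, plus 3-hour gap → hour 10); job 4 (finishes hour 8). That puts its earliest start at hour 10; it finishes at 10 + 4 = hour 14.

Working backward from the deadline:
Job 7 has no dependents, so it just needs to finish by hour 20. Starting by 20 − 1 = hour 19 achieves that.
Job 5 feeds into job 7 (must start by hour 19, minus 1-hour gap → hour 18); so job 5 must finish by hour 18 and therefore start by hour 14.
So job 5 can start as early as hour 10 and as late as hour 14, giving 14 − 10 = 4 hours of slack.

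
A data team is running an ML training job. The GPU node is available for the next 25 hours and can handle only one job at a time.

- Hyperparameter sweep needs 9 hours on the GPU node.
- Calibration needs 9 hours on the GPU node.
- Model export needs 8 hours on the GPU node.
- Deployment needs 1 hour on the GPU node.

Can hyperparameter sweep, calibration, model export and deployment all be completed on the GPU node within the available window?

No

Running back to back, the jobs need 9 + 9 + 8 + 1 = 27 hours on the GPU node.
Since 27 > 25, they cannot all fit.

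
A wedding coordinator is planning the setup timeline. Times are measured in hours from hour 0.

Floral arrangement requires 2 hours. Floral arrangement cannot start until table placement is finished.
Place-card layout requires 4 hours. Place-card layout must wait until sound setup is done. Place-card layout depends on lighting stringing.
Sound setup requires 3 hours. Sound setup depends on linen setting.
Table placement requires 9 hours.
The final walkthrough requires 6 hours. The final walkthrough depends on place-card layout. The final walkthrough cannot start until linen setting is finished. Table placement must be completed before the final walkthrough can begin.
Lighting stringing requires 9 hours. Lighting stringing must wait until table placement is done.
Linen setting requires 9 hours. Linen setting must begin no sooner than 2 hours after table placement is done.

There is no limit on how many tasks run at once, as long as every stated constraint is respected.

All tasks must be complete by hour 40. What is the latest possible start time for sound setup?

27

The final walkthrough has no dependents, so it just needs to finish by hour 40. Starting by 40 − 6 = hour 34 achieves that.
Place-card layout has to be done before the final walkthrough (must start by hour 34). That means finishing by hour 34, i.e. starting by 34 − 4 = hour 30.
Sound setup has to be done before place-card layout (must start by hour 30). That means finishing by hour 30, i.e. starting by 30 − 3 = hour 27.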